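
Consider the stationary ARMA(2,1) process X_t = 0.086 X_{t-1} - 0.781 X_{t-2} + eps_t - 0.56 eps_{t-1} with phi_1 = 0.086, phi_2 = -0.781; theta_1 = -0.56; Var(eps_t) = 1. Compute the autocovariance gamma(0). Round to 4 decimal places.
\gamma(0) = 3.2368

Multiply the model equation by X_{t-k} and take expectations. With theta_0 = psi_0 = 1 and psi_j the MA(infinity) weights, this gives
  gamma(k) - sum_i phi_i gamma(k-i) = c_k,
  c_k = sigma^2 * sum_{j=k..q} theta_j psi_{j-k}   (c_k = 0 for k > q),
using gamma(-m) = gamma(m).
psi-weights needed (psi_j = theta_j + sum_i phi_i psi_{j-i}):
  psi_1 = theta_1 + phi_1 = -0.56 + (0.086) = -0.474
Right-hand sides:
  c_0 = sigma^2 (1 + theta_1 psi_1) = 1 * (1 + (-0.56)(-0.474)) = 1 * 1.26544 = 1.26544
  c_1 = sigma^2 theta_1 = 1 * (-0.56) = -0.56
  c_2 = 0
Equations for k = 0, 1, 2 (AR order 2, c_2 = 0):
  (E0) gamma(0) = phi_1 gamma(1) + phi_2 gamma(2) + c_0
  (E1) gamma(1) = phi_1 gamma(0) + phi_2 gamma(1) + c_1
  (E2) gamma(2) = phi_1 gamma(1) + phi_2 gamma(0)
From (E1): gamma(1) = A gamma(0) + B with
  A = phi_1 / (1 - phi_2) = 0.086 / 1.781 = 0.048287,   B = c_1 / (1 - phi_2) = -0.56 / 1.781 = -0.31443.
Insert (E2) into (E0): gamma(0) (1 - phi_2^2) = phi_1 (1 + phi_2) gamma(1) + c_0.
  phi_1 (1 + phi_2) = (0.086)(0.219) = 0.018834,   1 - phi_2^2 = 0.390039.
Replace gamma(1) by A gamma(0) + B and collect gamma(0):
  gamma(0) [0.390039 - (0.018834)(0.048287)] = (0.018834)(-0.31443) + 1.26544
  gamma(0) * 0.38913 = 1.259518
  gamma(0) = 1.259518 / 0.38913 = 3.236758.
Therefore gamma(0) = 3.2368 (to 4 decimal places).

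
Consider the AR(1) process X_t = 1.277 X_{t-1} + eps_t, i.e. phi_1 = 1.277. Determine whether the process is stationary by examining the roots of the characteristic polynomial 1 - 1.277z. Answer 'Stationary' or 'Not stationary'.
\text{Not stationary}

The AR(p) characteristic polynomial is P(z) = 1 - 1.277z.
Stationarity requires all roots to lie outside the unit circle, i.e. |z| > 1 for every root.
This is linear in z: 1 + (-1.277) z = 0  =>  z = -1/(-1.277) = 0.783085,  |z| = 0.783085.
Moduli of all roots: 0.7831.
All moduli strictly greater than 1? No.
Verdict: Not stationary.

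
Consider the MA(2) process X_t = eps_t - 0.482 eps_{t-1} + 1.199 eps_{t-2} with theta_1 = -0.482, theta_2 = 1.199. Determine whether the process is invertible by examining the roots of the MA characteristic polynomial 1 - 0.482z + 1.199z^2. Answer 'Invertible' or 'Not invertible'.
\text{Not invertible}

The MA(q) characteristic polynomial is P(z) = 1 - 0.482z + 1.199z^2.
Invertibility requires all roots to lie outside the unit circle, i.e. |z| > 1 for every root.
Set 1 + (-0.482) z + (1.199) z^2 = 0, i.e. a z^2 + b z + c = 0 with a = 1.199, b = -0.482, c = 1.
Discriminant D = b^2 - 4ac = (-0.482)^2 - 4*(1.199)*1 = 0.232324 - (4.796) = -4.563676.
D < 0, so the roots are the complex-conjugate pair z = (-b +/- i sqrt(-D)) / (2a) = 0.201 +/- 0.8909i.
For a conjugate pair |z|^2 = z * conj(z) = (product of roots) = c/a = 1/(1.199) = 0.834028, so |z| = sqrt(0.834028) = 0.9133 for both roots.
Moduli of all roots: 0.9133, 0.9133.
All moduli strictly greater than 1? No.
Verdict: Not invertible.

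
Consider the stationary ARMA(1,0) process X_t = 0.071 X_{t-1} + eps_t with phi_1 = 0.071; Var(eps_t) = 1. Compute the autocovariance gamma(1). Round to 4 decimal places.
\gamma(1) = 0.0714

Multiply the model equation by X_{t-k} and take expectations. With theta_0 = psi_0 = 1 and psi_j the MA(infinity) weights, this gives
  gamma(k) - sum_i phi_i gamma(k-i) = c_k,
  c_k = sigma^2 * sum_{j=k..q} theta_j psi_{j-k}   (c_k = 0 for k > q),
using gamma(-m) = gamma(m).
Pure AR (q = 0): c_0 = sigma^2 = 1, c_k = 0 for k >= 1.
Equations for k = 0 and k = 1 (AR order 1):
  gamma(0) = phi_1 gamma(1) + c_0
  gamma(1) = phi_1 gamma(0) + c_1
Substituting the second into the first: gamma(0) (1 - phi_1^2) = c_0 + phi_1 c_1, so
  gamma(0) = c_0 / (1 - phi_1^2) = 1 / (1 - (0.071)^2) = 1 / 0.994959 = 1.005067.
  gamma(1) = phi_1 gamma(0) = (0.071)(1.005067) = 0.07136.
Therefore gamma(1) = 0.0714 (to 4 decimal places).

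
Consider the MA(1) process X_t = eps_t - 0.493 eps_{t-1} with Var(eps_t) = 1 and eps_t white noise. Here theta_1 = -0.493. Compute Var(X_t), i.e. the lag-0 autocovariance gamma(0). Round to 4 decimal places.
\gamma(0) = 1.2430

For an MA(q) process X_t = eps_t + sum_i theta_i eps_{t-i} with
Var(eps_t) = sigma^2, the variance is
  gamma(0) = sigma^2 * (1 + sum_i theta_i^2).
  sum_i theta_i^2 = (-0.493)^2 = 0.243049.
  gamma(0) = 1 * (1 + 0.243049) = 1 * 1.243049 = 1.243049, which rounds to 1.2430.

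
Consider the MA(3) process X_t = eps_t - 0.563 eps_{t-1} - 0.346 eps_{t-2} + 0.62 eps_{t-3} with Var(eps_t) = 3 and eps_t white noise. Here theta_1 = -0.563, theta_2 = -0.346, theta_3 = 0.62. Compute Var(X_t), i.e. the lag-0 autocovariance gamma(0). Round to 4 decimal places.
\gamma(0) = 5.4633

For an MA(q) process X_t = eps_t + sum_i theta_i eps_{t-i} with
Var(eps_t) = sigma^2, the variance is
  gamma(0) = sigma^2 * (1 + sum_i theta_i^2).
  sum_i theta_i^2 = (-0.563)^2 + (-0.346)^2 + (0.62)^2 = 0.316969 + 0.119716 + 0.3844 = 0.821085.
  gamma(0) = 3 * (1 + 0.821085) = 3 * 1.821085 = 5.463255, which rounds to 5.4633.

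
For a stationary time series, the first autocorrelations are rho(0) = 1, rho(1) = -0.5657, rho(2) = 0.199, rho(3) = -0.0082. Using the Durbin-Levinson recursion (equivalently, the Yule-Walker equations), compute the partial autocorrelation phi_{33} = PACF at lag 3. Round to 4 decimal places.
\phi_{33} = 0.0360

The PACF at lag k is phi_{kk}, the last component of the solution
to the Yule-Walker system G_k phi = r_k where
  (G_k)_{ij} = rho(|i - j|), (r_k)_i = rho(i), i,j = 1..k.
Equivalently, Durbin-Levinson gives phi_{kk} iteratively:
  phi_{11} = rho(1)
  phi_{kk} = [rho(k) - sum_{j=1..k-1} phi_{k-1,j} rho(k-j)]
            / [1 - sum_{j=1..k-1} phi_{k-1,j} rho(j)],
  phi_{k,j} = phi_{k-1,j} - phi_{kk} phi_{k-1,k-j},  j = 1..k-1.
Step k = 1:
  phi_11 = rho(1) = -0.5657.
Step k = 2:
  phi_22 = [rho(2) - phi_11 rho(1)] / [1 - phi_11 rho(1)] = [0.199 - (-0.5657)(-0.5657)] / [1 - (-0.5657)(-0.5657)]
         = -0.12101649 / 0.67998351 = -0.17797.
  Update: phi_21 = phi_11 - phi_22 phi_11 = -0.5657 - (-0.17797)(-0.5657) = -0.666377.
Step k = 3:
  phi_33 = [rho(3) - phi_21 rho(2) - phi_22 rho(1)] / [1 - phi_21 rho(1) - phi_22 rho(2)]
    numerator   = -0.0082 - (-0.666377)(0.199) - (-0.17797)(-0.5657) = 0.02373164
    denominator = 1 - (-0.666377)(-0.5657) - (-0.17797)(0.199) = 0.65844624
  phi_33 = 0.02373164 / 0.65844624 = 0.036.
Therefore phi_{33} = 0.0360.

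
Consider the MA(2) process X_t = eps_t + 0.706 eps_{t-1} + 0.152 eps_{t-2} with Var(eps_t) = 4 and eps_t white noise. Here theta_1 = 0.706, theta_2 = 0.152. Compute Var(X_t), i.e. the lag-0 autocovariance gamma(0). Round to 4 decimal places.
\gamma(0) = 6.0862

For an MA(q) process X_t = eps_t + sum_i theta_i eps_{t-i} with
Var(eps_t) = sigma^2, the variance is
  gamma(0) = sigma^2 * (1 + sum_i theta_i^2).
  sum_i theta_i^2 = (0.706)^2 + (0.152)^2 = 0.498436 + 0.023104 = 0.52154.
  gamma(0) = 4 * (1 + 0.52154) = 4 * 1.52154 = 6.08616, which rounds to 6.0862.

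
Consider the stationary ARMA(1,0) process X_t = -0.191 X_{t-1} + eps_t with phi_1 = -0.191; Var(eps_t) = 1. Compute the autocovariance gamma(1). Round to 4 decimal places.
\gamma(1) = -0.1982

Multiply the model equation by X_{t-k} and take expectations. With theta_0 = psi_0 = 1 and psi_j the MA(infinity) weights, this gives
  gamma(k) - sum_i phi_i gamma(k-i) = c_k,
  c_k = sigma^2 * sum_{j=k..q} theta_j psi_{j-k}   (c_k = 0 for k > q),
using gamma(-m) = gamma(m).
Pure AR (q = 0): c_0 = sigma^2 = 1, c_k = 0 for k >= 1.
Equations for k = 0 and k = 1 (AR order 1):
  gamma(0) = phi_1 gamma(1) + c_0
  gamma(1) = phi_1 gamma(0) + c_1
Substituting the second into the first: gamma(0) (1 - phi_1^2) = c_0 + phi_1 c_1, so
  gamma(0) = c_0 / (1 - phi_1^2) = 1 / (1 - (-0.191)^2) = 1 / 0.963519 = 1.037862.
  gamma(1) = phi_1 gamma(0) = (-0.191)(1.037862) = -0.198232.
Therefore gamma(1) = -0.1982 (to 4 decimal places).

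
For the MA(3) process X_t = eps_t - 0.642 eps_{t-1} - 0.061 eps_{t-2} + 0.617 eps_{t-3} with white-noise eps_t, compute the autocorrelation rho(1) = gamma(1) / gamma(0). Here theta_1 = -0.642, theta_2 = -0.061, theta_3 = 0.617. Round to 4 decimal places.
\rho(1) = -0.3565

For an MA(q) process with theta_0 = 1, the autocovariance is
  gamma(k) = sigma^2 * sum_{i=0..q-k} theta_i * theta_{i+k},
and rho(k) = gamma(k) / gamma(0). Sigma^2 cancels.
  numerator   = (1)*(-0.642) + (-0.642)*(-0.061) + (-0.061)*(0.617) = -0.640475.
  denominator = (1)^2 + (-0.642)^2 + (-0.061)^2 + (0.617)^2 = 1.796574.
  rho(1) = -0.640475 / 1.796574 = -0.3565.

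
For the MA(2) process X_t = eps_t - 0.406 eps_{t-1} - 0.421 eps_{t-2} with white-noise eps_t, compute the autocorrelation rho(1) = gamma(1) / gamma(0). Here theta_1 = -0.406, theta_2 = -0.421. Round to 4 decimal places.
\rho(1) = -0.1752

For an MA(q) process with theta_0 = 1, the autocovariance is
  gamma(k) = sigma^2 * sum_{i=0..q-k} theta_i * theta_{i+k},
and rho(k) = gamma(k) / gamma(0). Sigma^2 cancels.
  numerator   = (1)*(-0.406) + (-0.406)*(-0.421) = -0.235074.
  denominator = (1)^2 + (-0.406)^2 + (-0.421)^2 = 1.342077.
  rho(1) = -0.235074 / 1.342077 = -0.1752.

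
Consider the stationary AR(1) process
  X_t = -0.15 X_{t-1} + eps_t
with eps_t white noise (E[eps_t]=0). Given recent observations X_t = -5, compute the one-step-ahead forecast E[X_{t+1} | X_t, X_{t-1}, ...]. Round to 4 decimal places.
E[X_{t+1} \mid \mathcal F_t] = 0.7500

For an AR(p) model X_t = c + sum_i phi_i X_{t-i} + eps_t, the
one-step-ahead conditional mean is
  E[X_{t+1} | X_t, ...] = c + sum_i phi_i X_{t+1-i}.
Substitute known values:
  E[X_{t+1} | ...] = (-0.15) * (-5)
                   = 0.7500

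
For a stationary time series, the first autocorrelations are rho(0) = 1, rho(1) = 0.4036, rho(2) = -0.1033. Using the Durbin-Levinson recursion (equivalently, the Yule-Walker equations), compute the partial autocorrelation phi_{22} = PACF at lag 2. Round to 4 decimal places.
\phi_{22} = -0.3180

The PACF at lag k is phi_{kk}, the last component of the solution
to the Yule-Walker system G_k phi = r_k where
  (G_k)_{ij} = rho(|i - j|), (r_k)_i = rho(i), i,j = 1..k.
Equivalently, Durbin-Levinson gives phi_{kk} iteratively:
  phi_{11} = rho(1)
  phi_{kk} = [rho(k) - sum_{j=1..k-1} phi_{k-1,j} rho(k-j)]
            / [1 - sum_{j=1..k-1} phi_{k-1,j} rho(j)],
  phi_{k,j} = phi_{k-1,j} - phi_{kk} phi_{k-1,k-j},  j = 1..k-1.
Step k = 1:
  phi_11 = rho(1) = 0.4036.
Step k = 2:
  phi_22 = [rho(2) - phi_11 rho(1)] / [1 - phi_11 rho(1)] = [-0.1033 - (0.4036)(0.4036)] / [1 - (0.4036)(0.4036)]
         = -0.26619296 / 0.83710704 = -0.318.
Therefore phi_{22} = -0.3180.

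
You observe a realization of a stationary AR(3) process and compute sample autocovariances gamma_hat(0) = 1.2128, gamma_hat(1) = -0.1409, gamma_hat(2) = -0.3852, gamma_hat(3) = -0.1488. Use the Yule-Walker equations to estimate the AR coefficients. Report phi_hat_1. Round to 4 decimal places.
\hat\phi_{1} = -0.2361

The Yule-Walker equations for an AR(p) process read, in matrix form,
  Gamma_p phi = r_p,   with   (Gamma_p)_{ij} = gamma(|i - j|),
                       (r_p)_i = gamma(i),   i,j = 1..p.
Substitute the sample gammas (Toeplitz matrix and right-hand side of size 3):
  Gamma_p = [[1.2128, -0.1409, -0.3852], [-0.1409, 1.2128, -0.1409], [-0.3852, -0.1409, 1.2128]]
  r_p     = [-0.1409, -0.3852, -0.1488]
Written out (R1..R3):
  (R1) 1.2128 phi_1 - 0.1409 phi_2 - 0.3852 phi_3 = -0.1409
  (R2) -0.1409 phi_1 + 1.2128 phi_2 - 0.1409 phi_3 = -0.3852
  (R3) -0.3852 phi_1 - 0.1409 phi_2 + 1.2128 phi_3 = -0.1488
Gaussian elimination:
  R2 <- R2 - (-0.1409/1.2128) R1 = R2 - (-0.116177) R1:  1.196431 phi_2 - 0.185652 phi_3 = -0.401569
  R3 <- R3 - (-0.3852/1.2128) R1 = R3 - (-0.317612) R1:  -0.185652 phi_2 + 1.090456 phi_3 = -0.193552
  R3 <- R3 - (-0.185652/1.196431) R2 = R3 - (-0.155171) R2:  1.061648 phi_3 = -0.255864
Back-substitution:
  phi_hat_3 = -0.255864 / 1.061648 = -0.241006
  phi_hat_2 = (-0.401569 - (-0.185652)(-0.241006)) / 1.196431 = -0.373037
  phi_hat_1 = (-0.1409 - (-0.1409)(-0.373037) - (-0.3852)(-0.241006)) / 1.2128 = -0.236062
So phi_hat = [-0.2361, -0.3730, -0.2410].
Therefore phi_hat_1 = -0.2361.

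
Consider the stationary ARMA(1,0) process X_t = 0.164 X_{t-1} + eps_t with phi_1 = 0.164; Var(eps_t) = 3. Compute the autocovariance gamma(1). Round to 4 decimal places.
\gamma(1) = 0.5056

Multiply the model equation by X_{t-k} and take expectations. With theta_0 = psi_0 = 1 and psi_j the MA(infinity) weights, this gives
  gamma(k) - sum_i phi_i gamma(k-i) = c_k,
  c_k = sigma^2 * sum_{j=k..q} theta_j psi_{j-k}   (c_k = 0 for k > q),
using gamma(-m) = gamma(m).
Pure AR (q = 0): c_0 = sigma^2 = 3, c_k = 0 for k >= 1.
Equations for k = 0 and k = 1 (AR order 1):
  gamma(0) = phi_1 gamma(1) + c_0
  gamma(1) = phi_1 gamma(0) + c_1
Substituting the second into the first: gamma(0) (1 - phi_1^2) = c_0 + phi_1 c_1, so
  gamma(0) = c_0 / (1 - phi_1^2) = 3 / (1 - (0.164)^2) = 3 / 0.973104 = 3.082918.
  gamma(1) = phi_1 gamma(0) = (0.164)(3.082918) = 0.505599.
Therefore gamma(1) = 0.5056 (to 4 decimal places).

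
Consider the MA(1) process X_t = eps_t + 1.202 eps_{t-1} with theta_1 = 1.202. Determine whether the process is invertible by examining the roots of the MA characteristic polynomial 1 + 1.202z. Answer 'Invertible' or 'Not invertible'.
\text{Not invertible}

The MA(q) characteristic polynomial is P(z) = 1 + 1.202z.
Invertibility requires all roots to lie outside the unit circle, i.e. |z| > 1 for every root.
This is linear in z: 1 + (1.202) z = 0  =>  z = -1/(1.202) = -0.831947,  |z| = 0.831947.
Moduli of all roots: 0.8319.
All moduli strictly greater than 1? No.
Verdict: Not invertible.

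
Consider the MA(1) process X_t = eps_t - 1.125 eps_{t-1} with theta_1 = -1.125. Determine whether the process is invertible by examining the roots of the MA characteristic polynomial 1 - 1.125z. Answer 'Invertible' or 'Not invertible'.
\text{Not invertible}

The MA(q) characteristic polynomial is P(z) = 1 - 1.125z.
Invertibility requires all roots to lie outside the unit circle, i.e. |z| > 1 for every root.
This is linear in z: 1 + (-1.125) z = 0  =>  z = -1/(-1.125) = 0.888889,  |z| = 0.888889.
Moduli of all roots: 0.8889.
All moduli strictly greater than 1? No.
Verdict: Not invertible.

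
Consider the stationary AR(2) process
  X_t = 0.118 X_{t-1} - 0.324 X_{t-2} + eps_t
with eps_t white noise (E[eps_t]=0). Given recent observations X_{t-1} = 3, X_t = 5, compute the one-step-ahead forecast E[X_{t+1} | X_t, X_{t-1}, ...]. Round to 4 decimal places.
E[X_{t+1} \mid \mathcal F_t] = -0.3820

For an AR(p) model X_t = c + sum_i phi_i X_{t-i} + eps_t, the
one-step-ahead conditional mean is
  E[X_{t+1} | X_t, ...] = c + sum_i phi_i X_{t+1-i}.
Substitute known values:
  E[X_{t+1} | ...] = (0.118) * (5) + (-0.324) * (3)
                   = -0.3820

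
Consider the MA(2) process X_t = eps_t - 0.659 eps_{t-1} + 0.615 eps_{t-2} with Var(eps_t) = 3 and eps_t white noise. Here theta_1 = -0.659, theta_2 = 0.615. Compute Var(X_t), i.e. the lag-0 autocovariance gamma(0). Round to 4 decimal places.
\gamma(0) = 5.4375

For an MA(q) process X_t = eps_t + sum_i theta_i eps_{t-i} with
Var(eps_t) = sigma^2, the variance is
  gamma(0) = sigma^2 * (1 + sum_i theta_i^2).
  sum_i theta_i^2 = (-0.659)^2 + (0.615)^2 = 0.434281 + 0.378225 = 0.812506.
  gamma(0) = 3 * (1 + 0.812506) = 3 * 1.812506 = 5.437518, which rounds to 5.4375.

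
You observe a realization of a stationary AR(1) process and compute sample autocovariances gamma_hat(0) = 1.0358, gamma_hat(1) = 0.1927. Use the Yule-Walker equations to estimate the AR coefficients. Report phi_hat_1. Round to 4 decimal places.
\hat\phi_{1} = 0.1860

The Yule-Walker equations for an AR(p) process read, in matrix form,
  Gamma_p phi = r_p,   with   (Gamma_p)_{ij} = gamma(|i - j|),
                       (r_p)_i = gamma(i),   i,j = 1..p.
Substitute the sample gammas (Toeplitz matrix and right-hand side of size 1):
  Gamma_p = [[1.0358]]
  r_p     = [0.1927]
With p = 1 this is the single equation gamma(0) phi_1 = gamma(1):
  phi_hat_1 = gamma(1) / gamma(0) = 0.1927 / 1.0358 = 0.1860.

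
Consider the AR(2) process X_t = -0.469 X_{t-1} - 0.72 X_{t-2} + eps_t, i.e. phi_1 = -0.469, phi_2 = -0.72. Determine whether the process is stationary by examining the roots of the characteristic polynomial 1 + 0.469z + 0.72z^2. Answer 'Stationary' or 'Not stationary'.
\text{Stationary}

The AR(p) characteristic polynomial is P(z) = 1 + 0.469z + 0.72z^2.
Stationarity requires all roots to lie outside the unit circle, i.e. |z| > 1 for every root.
Set 1 + (0.469) z + (0.72) z^2 = 0, i.e. a z^2 + b z + c = 0 with a = 0.72, b = 0.469, c = 1.
Discriminant D = b^2 - 4ac = (0.469)^2 - 4*(0.72)*1 = 0.219961 - (2.88) = -2.660039.
D < 0, so the roots are the complex-conjugate pair z = (-b +/- i sqrt(-D)) / (2a) = -0.3257 +/- 1.1326i.
For a conjugate pair |z|^2 = z * conj(z) = (product of roots) = c/a = 1/(0.72) = 1.388889, so |z| = sqrt(1.388889) = 1.1785 for both roots.
Moduli of all roots: 1.1785, 1.1785.
All moduli strictly greater than 1? Yes.
Verdict: Stationary.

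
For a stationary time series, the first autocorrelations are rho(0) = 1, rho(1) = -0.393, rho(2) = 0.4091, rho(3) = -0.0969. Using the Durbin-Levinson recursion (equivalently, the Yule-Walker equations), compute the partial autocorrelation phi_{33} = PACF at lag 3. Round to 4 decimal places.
\phi_{33} = 0.1740

The PACF at lag k is phi_{kk}, the last component of the solution
to the Yule-Walker system G_k phi = r_k where
  (G_k)_{ij} = rho(|i - j|), (r_k)_i = rho(i), i,j = 1..k.
Equivalently, Durbin-Levinson gives phi_{kk} iteratively:
  phi_{11} = rho(1)
  phi_{kk} = [rho(k) - sum_{j=1..k-1} phi_{k-1,j} rho(k-j)]
            / [1 - sum_{j=1..k-1} phi_{k-1,j} rho(j)],
  phi_{k,j} = phi_{k-1,j} - phi_{kk} phi_{k-1,k-j},  j = 1..k-1.
Step k = 1:
  phi_11 = rho(1) = -0.393.
Step k = 2:
  phi_22 = [rho(2) - phi_11 rho(1)] / [1 - phi_11 rho(1)] = [0.4091 - (-0.393)(-0.393)] / [1 - (-0.393)(-0.393)]
         = 0.254651 / 0.845551 = 0.301166.
  Update: phi_21 = phi_11 - phi_22 phi_11 = -0.393 - (0.301166)(-0.393) = -0.274642.
Step k = 3:
  phi_33 = [rho(3) - phi_21 rho(2) - phi_22 rho(1)] / [1 - phi_21 rho(1) - phi_22 rho(2)]
    numerator   = -0.0969 - (-0.274642)(0.4091) - (0.301166)(-0.393) = 0.13381412
    denominator = 1 - (-0.274642)(-0.393) - (0.301166)(0.4091) = 0.76885884
  phi_33 = 0.13381412 / 0.76885884 = 0.174.
Therefore phi_{33} = 0.1740.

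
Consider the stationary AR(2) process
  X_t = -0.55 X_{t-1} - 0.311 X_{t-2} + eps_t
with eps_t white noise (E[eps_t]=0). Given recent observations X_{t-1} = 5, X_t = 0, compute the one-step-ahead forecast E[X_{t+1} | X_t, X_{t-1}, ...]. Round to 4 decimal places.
E[X_{t+1} \mid \mathcal F_t] = -1.5550

For an AR(p) model X_t = c + sum_i phi_i X_{t-i} + eps_t, the
one-step-ahead conditional mean is
  E[X_{t+1} | X_t, ...] = c + sum_i phi_i X_{t+1-i}.
Substitute known values:
  E[X_{t+1} | ...] = (-0.55) * (0) + (-0.311) * (5)
                   = -1.5550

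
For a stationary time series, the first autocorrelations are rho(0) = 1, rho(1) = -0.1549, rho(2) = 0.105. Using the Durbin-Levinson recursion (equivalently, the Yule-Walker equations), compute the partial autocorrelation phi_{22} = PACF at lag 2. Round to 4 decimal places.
\phi_{22} = 0.0830

The PACF at lag k is phi_{kk}, the last component of the solution
to the Yule-Walker system G_k phi = r_k where
  (G_k)_{ij} = rho(|i - j|), (r_k)_i = rho(i), i,j = 1..k.
Equivalently, Durbin-Levinson gives phi_{kk} iteratively:
  phi_{11} = rho(1)
  phi_{kk} = [rho(k) - sum_{j=1..k-1} phi_{k-1,j} rho(k-j)]
            / [1 - sum_{j=1..k-1} phi_{k-1,j} rho(j)],
  phi_{k,j} = phi_{k-1,j} - phi_{kk} phi_{k-1,k-j},  j = 1..k-1.
Step k = 1:
  phi_11 = rho(1) = -0.1549.
Step k = 2:
  phi_22 = [rho(2) - phi_11 rho(1)] / [1 - phi_11 rho(1)] = [0.105 - (-0.1549)(-0.1549)] / [1 - (-0.1549)(-0.1549)]
         = 0.08100599 / 0.97600599 = 0.083.
Therefore phi_{22} = 0.0830.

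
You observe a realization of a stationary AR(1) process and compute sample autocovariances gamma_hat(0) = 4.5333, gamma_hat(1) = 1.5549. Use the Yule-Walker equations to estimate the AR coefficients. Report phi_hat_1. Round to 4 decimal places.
\hat\phi_{1} = 0.3430

The Yule-Walker equations for an AR(p) process read, in matrix form,
  Gamma_p phi = r_p,   with   (Gamma_p)_{ij} = gamma(|i - j|),
                       (r_p)_i = gamma(i),   i,j = 1..p.
Substitute the sample gammas (Toeplitz matrix and right-hand side of size 1):
  Gamma_p = [[4.5333]]
  r_p     = [1.5549]
With p = 1 this is the single equation gamma(0) phi_1 = gamma(1):
  phi_hat_1 = gamma(1) / gamma(0) = 1.5549 / 4.5333 = 0.3430.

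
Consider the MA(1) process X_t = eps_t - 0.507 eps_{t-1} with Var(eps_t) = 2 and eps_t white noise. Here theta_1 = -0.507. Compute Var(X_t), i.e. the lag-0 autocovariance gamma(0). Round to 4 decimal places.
\gamma(0) = 2.5141

For an MA(q) process X_t = eps_t + sum_i theta_i eps_{t-i} with
Var(eps_t) = sigma^2, the variance is
  gamma(0) = sigma^2 * (1 + sum_i theta_i^2).
  sum_i theta_i^2 = (-0.507)^2 = 0.257049.
  gamma(0) = 2 * (1 + 0.257049) = 2 * 1.257049 = 2.514098, which rounds to 2.5141.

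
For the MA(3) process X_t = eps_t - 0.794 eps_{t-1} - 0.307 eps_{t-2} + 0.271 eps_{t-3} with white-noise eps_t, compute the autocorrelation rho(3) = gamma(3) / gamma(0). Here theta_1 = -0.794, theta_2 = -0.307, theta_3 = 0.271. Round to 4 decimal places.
\rho(3) = 0.1507

For an MA(q) process with theta_0 = 1, the autocovariance is
  gamma(k) = sigma^2 * sum_{i=0..q-k} theta_i * theta_{i+k},
and rho(k) = gamma(k) / gamma(0). Sigma^2 cancels.
  numerator   = (1)*(0.271) = 0.271.
  denominator = (1)^2 + (-0.794)^2 + (-0.307)^2 + (0.271)^2 = 1.798126.
  rho(3) = 0.271 / 1.798126 = 0.1507.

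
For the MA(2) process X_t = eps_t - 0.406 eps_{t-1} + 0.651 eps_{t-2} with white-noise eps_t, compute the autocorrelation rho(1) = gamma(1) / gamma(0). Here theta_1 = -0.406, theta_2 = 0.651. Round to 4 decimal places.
\rho(1) = -0.4219

For an MA(q) process with theta_0 = 1, the autocovariance is
  gamma(k) = sigma^2 * sum_{i=0..q-k} theta_i * theta_{i+k},
and rho(k) = gamma(k) / gamma(0). Sigma^2 cancels.
  numerator   = (1)*(-0.406) + (-0.406)*(0.651) = -0.670306.
  denominator = (1)^2 + (-0.406)^2 + (0.651)^2 = 1.588637.
  rho(1) = -0.670306 / 1.588637 = -0.4219.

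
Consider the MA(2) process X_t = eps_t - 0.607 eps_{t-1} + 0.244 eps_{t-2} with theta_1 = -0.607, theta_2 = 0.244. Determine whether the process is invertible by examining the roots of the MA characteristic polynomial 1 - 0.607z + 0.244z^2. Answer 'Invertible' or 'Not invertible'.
\text{Invertible}

The MA(q) characteristic polynomial is P(z) = 1 - 0.607z + 0.244z^2.
Invertibility requires all roots to lie outside the unit circle, i.e. |z| > 1 for every root.
Set 1 + (-0.607) z + (0.244) z^2 = 0, i.e. a z^2 + b z + c = 0 with a = 0.244, b = -0.607, c = 1.
Discriminant D = b^2 - 4ac = (-0.607)^2 - 4*(0.244)*1 = 0.368449 - (0.976) = -0.607551.
D < 0, so the roots are the complex-conjugate pair z = (-b +/- i sqrt(-D)) / (2a) = 1.2439 +/- 1.5972i.
For a conjugate pair |z|^2 = z * conj(z) = (product of roots) = c/a = 1/(0.244) = 4.098361, so |z| = sqrt(4.098361) = 2.0244 for both roots.
Moduli of all roots: 2.0244, 2.0244.
All moduli strictly greater than 1? Yes.
Verdict: Invertible.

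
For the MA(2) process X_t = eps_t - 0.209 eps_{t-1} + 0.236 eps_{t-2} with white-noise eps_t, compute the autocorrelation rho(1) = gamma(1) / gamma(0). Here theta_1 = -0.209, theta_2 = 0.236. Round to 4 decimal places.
\rho(1) = -0.2350

For an MA(q) process with theta_0 = 1, the autocovariance is
  gamma(k) = sigma^2 * sum_{i=0..q-k} theta_i * theta_{i+k},
and rho(k) = gamma(k) / gamma(0). Sigma^2 cancels.
  numerator   = (1)*(-0.209) + (-0.209)*(0.236) = -0.258324.
  denominator = (1)^2 + (-0.209)^2 + (0.236)^2 = 1.099377.
  rho(1) = -0.258324 / 1.099377 = -0.2350.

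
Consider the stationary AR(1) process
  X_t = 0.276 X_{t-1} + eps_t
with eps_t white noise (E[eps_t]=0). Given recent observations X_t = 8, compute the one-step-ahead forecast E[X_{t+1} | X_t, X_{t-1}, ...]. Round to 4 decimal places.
E[X_{t+1} \mid \mathcal F_t] = 2.2080

For an AR(p) model X_t = c + sum_i phi_i X_{t-i} + eps_t, the
one-step-ahead conditional mean is
  E[X_{t+1} | X_t, ...] = c + sum_i phi_i X_{t+1-i}.
Substitute known values:
  E[X_{t+1} | ...] = (0.276) * (8)
                   = 2.2080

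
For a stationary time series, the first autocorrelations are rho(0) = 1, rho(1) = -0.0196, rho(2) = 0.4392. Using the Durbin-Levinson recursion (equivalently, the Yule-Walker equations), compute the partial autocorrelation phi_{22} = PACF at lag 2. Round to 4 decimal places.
\phi_{22} = 0.4390

The PACF at lag k is phi_{kk}, the last component of the solution
to the Yule-Walker system G_k phi = r_k where
  (G_k)_{ij} = rho(|i - j|), (r_k)_i = rho(i), i,j = 1..k.
Equivalently, Durbin-Levinson gives phi_{kk} iteratively:
  phi_{11} = rho(1)
  phi_{kk} = [rho(k) - sum_{j=1..k-1} phi_{k-1,j} rho(k-j)]
            / [1 - sum_{j=1..k-1} phi_{k-1,j} rho(j)],
  phi_{k,j} = phi_{k-1,j} - phi_{kk} phi_{k-1,k-j},  j = 1..k-1.
Step k = 1:
  phi_11 = rho(1) = -0.0196.
Step k = 2:
  phi_22 = [rho(2) - phi_11 rho(1)] / [1 - phi_11 rho(1)] = [0.4392 - (-0.0196)(-0.0196)] / [1 - (-0.0196)(-0.0196)]
         = 0.43881584 / 0.99961584 = 0.439.
Therefore phi_{22} = 0.4390.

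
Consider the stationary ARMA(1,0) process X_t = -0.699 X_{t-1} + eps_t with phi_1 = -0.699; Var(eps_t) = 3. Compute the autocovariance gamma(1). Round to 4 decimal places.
\gamma(1) = -4.1005

Multiply the model equation by X_{t-k} and take expectations. With theta_0 = psi_0 = 1 and psi_j the MA(infinity) weights, this gives
  gamma(k) - sum_i phi_i gamma(k-i) = c_k,
  c_k = sigma^2 * sum_{j=k..q} theta_j psi_{j-k}   (c_k = 0 for k > q),
using gamma(-m) = gamma(m).
Pure AR (q = 0): c_0 = sigma^2 = 3, c_k = 0 for k >= 1.
Equations for k = 0 and k = 1 (AR order 1):
  gamma(0) = phi_1 gamma(1) + c_0
  gamma(1) = phi_1 gamma(0) + c_1
Substituting the second into the first: gamma(0) (1 - phi_1^2) = c_0 + phi_1 c_1, so
  gamma(0) = c_0 / (1 - phi_1^2) = 3 / (1 - (-0.699)^2) = 3 / 0.511399 = 5.866261.
  gamma(1) = phi_1 gamma(0) = (-0.699)(5.866261) = -4.100516.
Therefore gamma(1) = -4.1005 (to 4 decimal places).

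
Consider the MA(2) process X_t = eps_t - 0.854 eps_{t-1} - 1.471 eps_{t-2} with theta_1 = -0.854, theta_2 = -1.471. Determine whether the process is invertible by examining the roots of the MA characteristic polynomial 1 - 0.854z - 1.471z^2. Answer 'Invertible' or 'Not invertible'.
\text{Not invertible}

The MA(q) characteristic polynomial is P(z) = 1 - 0.854z - 1.471z^2.
Invertibility requires all roots to lie outside the unit circle, i.e. |z| > 1 for every root.
Set 1 + (-0.854) z + (-1.471) z^2 = 0, i.e. a z^2 + b z + c = 0 with a = -1.471, b = -0.854, c = 1.
Discriminant D = b^2 - 4ac = (-0.854)^2 - 4*(-1.471)*1 = 0.729316 - (-5.884) = 6.613316.
D >= 0, so the roots are real: z = (-b +/- sqrt(D)) / (2a) = (0.854 +/- 2.571637) / (-2.942).
  z_1 = (0.854 + 2.571637) / (-2.942) = -1.1644,   |z_1| = 1.1644.
  z_2 = (0.854 - 2.571637) / (-2.942) = 0.5838,   |z_2| = 0.5838.
Moduli of all roots: 1.1644, 0.5838.
All moduli strictly greater than 1? No.
Verdict: Not invertible.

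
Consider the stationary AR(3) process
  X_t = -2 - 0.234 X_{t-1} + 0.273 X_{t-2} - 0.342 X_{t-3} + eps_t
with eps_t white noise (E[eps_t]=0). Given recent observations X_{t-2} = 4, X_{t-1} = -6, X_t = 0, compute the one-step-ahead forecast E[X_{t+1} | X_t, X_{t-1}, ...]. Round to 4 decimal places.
E[X_{t+1} \mid \mathcal F_t] = -5.0060

For an AR(p) model X_t = c + sum_i phi_i X_{t-i} + eps_t, the
one-step-ahead conditional mean is
  E[X_{t+1} | X_t, ...] = c + sum_i phi_i X_{t+1-i}.
Substitute known values:
  E[X_{t+1} | ...] = -2 + (-0.234) * (0) + (0.273) * (-6) + (-0.342) * (4)
                   = -5.0060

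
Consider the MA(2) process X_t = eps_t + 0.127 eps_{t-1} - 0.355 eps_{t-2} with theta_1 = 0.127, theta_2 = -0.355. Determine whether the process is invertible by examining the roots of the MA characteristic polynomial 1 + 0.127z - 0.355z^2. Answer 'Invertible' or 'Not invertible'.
\text{Invertible}

The MA(q) characteristic polynomial is P(z) = 1 + 0.127z - 0.355z^2.
Invertibility requires all roots to lie outside the unit circle, i.e. |z| > 1 for every root.
Set 1 + (0.127) z + (-0.355) z^2 = 0, i.e. a z^2 + b z + c = 0 with a = -0.355, b = 0.127, c = 1.
Discriminant D = b^2 - 4ac = (0.127)^2 - 4*(-0.355)*1 = 0.016129 - (-1.42) = 1.436129.
D >= 0, so the roots are real: z = (-b +/- sqrt(D)) / (2a) = (-0.127 +/- 1.198386) / (-0.71).
  z_1 = (-0.127 + 1.198386) / (-0.71) = -1.509,   |z_1| = 1.509.
  z_2 = (-0.127 - 1.198386) / (-0.71) = 1.8667,   |z_2| = 1.8667.
Moduli of all roots: 1.5090, 1.8667.
All moduli strictly greater than 1? Yes.
Verdict: Invertible.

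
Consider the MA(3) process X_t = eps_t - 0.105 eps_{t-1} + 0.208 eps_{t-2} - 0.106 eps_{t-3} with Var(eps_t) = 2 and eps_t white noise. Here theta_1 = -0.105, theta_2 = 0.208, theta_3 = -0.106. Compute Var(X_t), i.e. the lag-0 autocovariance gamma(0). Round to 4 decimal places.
\gamma(0) = 2.1311

For an MA(q) process X_t = eps_t + sum_i theta_i eps_{t-i} with
Var(eps_t) = sigma^2, the variance is
  gamma(0) = sigma^2 * (1 + sum_i theta_i^2).
  sum_i theta_i^2 = (-0.105)^2 + (0.208)^2 + (-0.106)^2 = 0.011025 + 0.043264 + 0.011236 = 0.065525.
  gamma(0) = 2 * (1 + 0.065525) = 2 * 1.065525 = 2.13105, which rounds to 2.1311.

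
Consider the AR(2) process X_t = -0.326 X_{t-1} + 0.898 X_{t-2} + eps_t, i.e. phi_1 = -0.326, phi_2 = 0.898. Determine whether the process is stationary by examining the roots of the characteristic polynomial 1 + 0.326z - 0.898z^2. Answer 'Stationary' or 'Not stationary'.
\text{Not stationary}

The AR(p) characteristic polynomial is P(z) = 1 + 0.326z - 0.898z^2.
Stationarity requires all roots to lie outside the unit circle, i.e. |z| > 1 for every root.
Set 1 + (0.326) z + (-0.898) z^2 = 0, i.e. a z^2 + b z + c = 0 with a = -0.898, b = 0.326, c = 1.
Discriminant D = b^2 - 4ac = (0.326)^2 - 4*(-0.898)*1 = 0.106276 - (-3.592) = 3.698276.
D >= 0, so the roots are real: z = (-b +/- sqrt(D)) / (2a) = (-0.326 +/- 1.92309) / (-1.796).
  z_1 = (-0.326 + 1.92309) / (-1.796) = -0.8892,   |z_1| = 0.8892.
  z_2 = (-0.326 - 1.92309) / (-1.796) = 1.2523,   |z_2| = 1.2523.
Moduli of all roots: 0.8892, 1.2523.
All moduli strictly greater than 1? No.
Verdict: Not stationary.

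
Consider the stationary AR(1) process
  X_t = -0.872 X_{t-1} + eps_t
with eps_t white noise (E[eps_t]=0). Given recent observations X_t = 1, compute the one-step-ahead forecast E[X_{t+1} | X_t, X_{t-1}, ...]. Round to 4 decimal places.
E[X_{t+1} \mid \mathcal F_t] = -0.8720

For an AR(p) model X_t = c + sum_i phi_i X_{t-i} + eps_t, the
one-step-ahead conditional mean is
  E[X_{t+1} | X_t, ...] = c + sum_i phi_i X_{t+1-i}.
Substitute known values:
  E[X_{t+1} | ...] = (-0.872) * (1)
                   = -0.8720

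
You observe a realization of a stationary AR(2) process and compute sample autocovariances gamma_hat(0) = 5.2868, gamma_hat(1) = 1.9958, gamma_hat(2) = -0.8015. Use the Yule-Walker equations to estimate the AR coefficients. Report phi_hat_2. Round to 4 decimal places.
\hat\phi_{2} = -0.3430

The Yule-Walker equations for an AR(p) process read, in matrix form,
  Gamma_p phi = r_p,   with   (Gamma_p)_{ij} = gamma(|i - j|),
                       (r_p)_i = gamma(i),   i,j = 1..p.
Substitute the sample gammas (Toeplitz matrix and right-hand side of size 2):
  Gamma_p = [[5.2868, 1.9958], [1.9958, 5.2868]]
  r_p     = [1.9958, -0.8015]
Written out:
  5.2868 phi_1 + 1.9958 phi_2 = 1.9958
  1.9958 phi_1 + 5.2868 phi_2 = -0.8015
Solve by Cramer's rule:
  det = gamma(0)^2 - gamma(1)^2 = (5.2868)^2 - (1.9958)^2 = 27.95025424 - 3.98321764 = 23.9670366
  phi_hat_1 = [gamma(1) gamma(0) - gamma(1) gamma(2)] / det = [(1.9958)(5.2868) - (1.9958)(-0.8015)] / 23.9670366 = 12.15102914 / 23.9670366 = 0.507
  phi_hat_2 = [gamma(0) gamma(2) - gamma(1)^2] / det = [(5.2868)(-0.8015) - (1.9958)^2] / 23.9670366 = -8.22058784 / 23.9670366 = -0.343
So phi_hat = [0.5070, -0.3430].
Therefore phi_hat_2 = -0.3430.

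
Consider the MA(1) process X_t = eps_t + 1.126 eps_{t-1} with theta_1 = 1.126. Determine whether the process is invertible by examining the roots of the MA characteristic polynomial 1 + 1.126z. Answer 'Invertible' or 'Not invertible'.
\text{Not invertible}

The MA(q) characteristic polynomial is P(z) = 1 + 1.126z.
Invertibility requires all roots to lie outside the unit circle, i.e. |z| > 1 for every root.
This is linear in z: 1 + (1.126) z = 0  =>  z = -1/(1.126) = -0.888099,  |z| = 0.888099.
Moduli of all roots: 0.8881.
All moduli strictly greater than 1? No.
Verdict: Not invertible.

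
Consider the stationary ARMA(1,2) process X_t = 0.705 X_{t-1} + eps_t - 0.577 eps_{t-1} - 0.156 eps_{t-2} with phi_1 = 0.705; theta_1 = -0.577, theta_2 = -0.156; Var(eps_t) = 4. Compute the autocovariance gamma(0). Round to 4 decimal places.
\gamma(0) = 4.0999

Multiply the model equation by X_{t-k} and take expectations. With theta_0 = psi_0 = 1 and psi_j the MA(infinity) weights, this gives
  gamma(k) - sum_i phi_i gamma(k-i) = c_k,
  c_k = sigma^2 * sum_{j=k..q} theta_j psi_{j-k}   (c_k = 0 for k > q),
using gamma(-m) = gamma(m).
psi-weights needed (psi_j = theta_j + sum_i phi_i psi_{j-i}):
  psi_1 = theta_1 + phi_1 = -0.577 + (0.705) = 0.128
  psi_2 = theta_2 + phi_1 psi_1 = -0.156 + (0.705)(0.128) = -0.06576
Right-hand sides:
  c_0 = sigma^2 (1 + theta_1 psi_1 + theta_2 psi_2) = 4 * (1 + (-0.577)(0.128) + (-0.156)(-0.06576)) = 4 * 0.936403 = 3.74561
  c_1 = sigma^2 (theta_1 + theta_2 psi_1) = 4 * (-0.577 + (-0.156)(0.128)) = -2.387872
  c_2 = sigma^2 theta_2 = 4 * (-0.156) = -0.624
Equations for k = 0 and k = 1 (AR order 1):
  gamma(0) = phi_1 gamma(1) + c_0
  gamma(1) = phi_1 gamma(0) + c_1
Substituting the second into the first: gamma(0) (1 - phi_1^2) = c_0 + phi_1 c_1, so
  gamma(0) = (c_0 + phi_1 c_1) / (1 - phi_1^2) = (3.74561 + (0.705)(-2.387872)) / (1 - (0.705)^2) = 2.06216 / 0.502975 = 4.099926.
Therefore gamma(0) = 4.0999 (to 4 decimal places).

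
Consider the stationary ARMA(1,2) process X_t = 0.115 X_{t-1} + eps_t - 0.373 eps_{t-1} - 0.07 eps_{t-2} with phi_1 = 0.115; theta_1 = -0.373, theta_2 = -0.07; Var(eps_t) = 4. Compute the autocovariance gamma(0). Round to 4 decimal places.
\gamma(0) = 4.3065

Multiply the model equation by X_{t-k} and take expectations. With theta_0 = psi_0 = 1 and psi_j the MA(infinity) weights, this gives
  gamma(k) - sum_i phi_i gamma(k-i) = c_k,
  c_k = sigma^2 * sum_{j=k..q} theta_j psi_{j-k}   (c_k = 0 for k > q),
using gamma(-m) = gamma(m).
psi-weights needed (psi_j = theta_j + sum_i phi_i psi_{j-i}):
  psi_1 = theta_1 + phi_1 = -0.373 + (0.115) = -0.258
  psi_2 = theta_2 + phi_1 psi_1 = -0.07 + (0.115)(-0.258) = -0.09967
Right-hand sides:
  c_0 = sigma^2 (1 + theta_1 psi_1 + theta_2 psi_2) = 4 * (1 + (-0.373)(-0.258) + (-0.07)(-0.09967)) = 4 * 1.103211 = 4.412844
  c_1 = sigma^2 (theta_1 + theta_2 psi_1) = 4 * (-0.373 + (-0.07)(-0.258)) = -1.41976
  c_2 = sigma^2 theta_2 = 4 * (-0.07) = -0.28
Equations for k = 0 and k = 1 (AR order 1):
  gamma(0) = phi_1 gamma(1) + c_0
  gamma(1) = phi_1 gamma(0) + c_1
Substituting the second into the first: gamma(0) (1 - phi_1^2) = c_0 + phi_1 c_1, so
  gamma(0) = (c_0 + phi_1 c_1) / (1 - phi_1^2) = (4.412844 + (0.115)(-1.41976)) / (1 - (0.115)^2) = 4.249571 / 0.986775 = 4.306525.
Therefore gamma(0) = 4.3065 (to 4 decimal places).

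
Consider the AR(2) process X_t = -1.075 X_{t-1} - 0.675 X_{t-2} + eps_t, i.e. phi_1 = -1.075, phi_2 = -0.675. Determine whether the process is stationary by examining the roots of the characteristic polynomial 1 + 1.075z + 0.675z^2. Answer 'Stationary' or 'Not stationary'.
\text{Stationary}

The AR(p) characteristic polynomial is P(z) = 1 + 1.075z + 0.675z^2.
Stationarity requires all roots to lie outside the unit circle, i.e. |z| > 1 for every root.
Set 1 + (1.075) z + (0.675) z^2 = 0, i.e. a z^2 + b z + c = 0 with a = 0.675, b = 1.075, c = 1.
Discriminant D = b^2 - 4ac = (1.075)^2 - 4*(0.675)*1 = 1.155625 - (2.7) = -1.544375.
D < 0, so the roots are the complex-conjugate pair z = (-b +/- i sqrt(-D)) / (2a) = -0.7963 +/- 0.9205i.
For a conjugate pair |z|^2 = z * conj(z) = (product of roots) = c/a = 1/(0.675) = 1.481481, so |z| = sqrt(1.481481) = 1.2172 for both roots.
Moduli of all roots: 1.2172, 1.2172.
All moduli strictly greater than 1? Yes.
Verdict: Stationary.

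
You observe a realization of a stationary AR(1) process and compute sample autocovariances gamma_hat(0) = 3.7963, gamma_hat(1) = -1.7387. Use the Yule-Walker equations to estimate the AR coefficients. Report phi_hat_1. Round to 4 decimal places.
\hat\phi_{1} = -0.4580

The Yule-Walker equations for an AR(p) process read, in matrix form,
  Gamma_p phi = r_p,   with   (Gamma_p)_{ij} = gamma(|i - j|),
                       (r_p)_i = gamma(i),   i,j = 1..p.
Substitute the sample gammas (Toeplitz matrix and right-hand side of size 1):
  Gamma_p = [[3.7963]]
  r_p     = [-1.7387]
With p = 1 this is the single equation gamma(0) phi_1 = gamma(1):
  phi_hat_1 = gamma(1) / gamma(0) = -1.7387 / 3.7963 = -0.4580.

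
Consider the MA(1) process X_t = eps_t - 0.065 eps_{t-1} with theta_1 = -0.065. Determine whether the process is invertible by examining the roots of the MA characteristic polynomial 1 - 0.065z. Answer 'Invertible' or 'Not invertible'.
\text{Invertible}

The MA(q) characteristic polynomial is P(z) = 1 - 0.065z.
Invertibility requires all roots to lie outside the unit circle, i.e. |z| > 1 for every root.
This is linear in z: 1 + (-0.065) z = 0  =>  z = -1/(-0.065) = 15.384615,  |z| = 15.384615.
Moduli of all roots: 15.3846.
All moduli strictly greater than 1? Yes.
Verdict: Invertible.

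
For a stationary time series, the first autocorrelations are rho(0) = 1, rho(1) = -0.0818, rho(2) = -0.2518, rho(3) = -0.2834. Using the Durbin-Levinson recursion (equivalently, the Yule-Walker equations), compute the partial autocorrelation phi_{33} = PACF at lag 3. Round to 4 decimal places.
\phi_{33} = -0.3571

The PACF at lag k is phi_{kk}, the last component of the solution
to the Yule-Walker system G_k phi = r_k where
  (G_k)_{ij} = rho(|i - j|), (r_k)_i = rho(i), i,j = 1..k.
Equivalently, Durbin-Levinson gives phi_{kk} iteratively:
  phi_{11} = rho(1)
  phi_{kk} = [rho(k) - sum_{j=1..k-1} phi_{k-1,j} rho(k-j)]
            / [1 - sum_{j=1..k-1} phi_{k-1,j} rho(j)],
  phi_{k,j} = phi_{k-1,j} - phi_{kk} phi_{k-1,k-j},  j = 1..k-1.
Step k = 1:
  phi_11 = rho(1) = -0.0818.
Step k = 2:
  phi_22 = [rho(2) - phi_11 rho(1)] / [1 - phi_11 rho(1)] = [-0.2518 - (-0.0818)(-0.0818)] / [1 - (-0.0818)(-0.0818)]
         = -0.25849124 / 0.99330876 = -0.260233.
  Update: phi_21 = phi_11 - phi_22 phi_11 = -0.0818 - (-0.260233)(-0.0818) = -0.103087.
Step k = 3:
  phi_33 = [rho(3) - phi_21 rho(2) - phi_22 rho(1)] / [1 - phi_21 rho(1) - phi_22 rho(2)]
    numerator   = -0.2834 - (-0.103087)(-0.2518) - (-0.260233)(-0.0818) = -0.33064433
    denominator = 1 - (-0.103087)(-0.0818) - (-0.260233)(-0.2518) = 0.92604093
  phi_33 = -0.33064433 / 0.92604093 = -0.3571.
Therefore phi_{33} = -0.3571.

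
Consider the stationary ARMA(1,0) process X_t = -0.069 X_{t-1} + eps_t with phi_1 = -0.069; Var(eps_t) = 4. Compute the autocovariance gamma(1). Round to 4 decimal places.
\gamma(1) = -0.2773

Multiply the model equation by X_{t-k} and take expectations. With theta_0 = psi_0 = 1 and psi_j the MA(infinity) weights, this gives
  gamma(k) - sum_i phi_i gamma(k-i) = c_k,
  c_k = sigma^2 * sum_{j=k..q} theta_j psi_{j-k}   (c_k = 0 for k > q),
using gamma(-m) = gamma(m).
Pure AR (q = 0): c_0 = sigma^2 = 4, c_k = 0 for k >= 1.
Equations for k = 0 and k = 1 (AR order 1):
  gamma(0) = phi_1 gamma(1) + c_0
  gamma(1) = phi_1 gamma(0) + c_1
Substituting the second into the first: gamma(0) (1 - phi_1^2) = c_0 + phi_1 c_1, so
  gamma(0) = c_0 / (1 - phi_1^2) = 4 / (1 - (-0.069)^2) = 4 / 0.995239 = 4.019135.
  gamma(1) = phi_1 gamma(0) = (-0.069)(4.019135) = -0.27732.
Therefore gamma(1) = -0.2773 (to 4 decimal places).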